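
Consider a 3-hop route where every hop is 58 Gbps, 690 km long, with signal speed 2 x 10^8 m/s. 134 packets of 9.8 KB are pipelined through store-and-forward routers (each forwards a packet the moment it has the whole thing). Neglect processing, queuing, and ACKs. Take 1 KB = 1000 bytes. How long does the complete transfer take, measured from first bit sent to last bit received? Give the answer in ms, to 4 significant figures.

10.53 ms

Per-hop transmission t_tx = L/R = 78400/58000000000 = 0.00135172 ms.
Per-hop propagation t_prop = 690000/200000000 = 3.45 ms.
Pipeline fill: first packet needs 3·t_tx to clear all hops; remaining 133 packets each add one t_tx.
Total = (3+134-1)·t_tx + 3·t_prop = 136·0.00135172 + 3·3.45 = 10.53 ms.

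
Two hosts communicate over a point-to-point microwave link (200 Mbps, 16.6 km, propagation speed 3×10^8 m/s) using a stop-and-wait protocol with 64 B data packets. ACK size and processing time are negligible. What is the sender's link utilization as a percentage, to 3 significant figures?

t_tx = L/R = 512/200000000 = 2.56e-06 s.
t_prop = 16600/300000000 = 5.53333e-05 s; RTT = 0.000110667 s.
Cycle = t_tx + RTT = 0.000113227 s.
Utilization = t_tx / cycle = 2.56e-06/0.000113227 = 2.26 %.

2.26 %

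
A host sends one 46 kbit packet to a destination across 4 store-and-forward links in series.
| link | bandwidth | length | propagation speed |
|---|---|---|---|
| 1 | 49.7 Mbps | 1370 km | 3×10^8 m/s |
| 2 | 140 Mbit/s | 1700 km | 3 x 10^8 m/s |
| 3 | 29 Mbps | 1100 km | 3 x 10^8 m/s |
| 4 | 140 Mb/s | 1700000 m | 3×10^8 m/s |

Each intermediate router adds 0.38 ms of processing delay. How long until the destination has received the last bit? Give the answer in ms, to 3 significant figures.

23.9 ms

L = 46000 bits.
Transmission delays (L/R per hop): 0.925553, 0.328571, 1.58621, 0.328571 ms; sum = 3.1689 ms.
Propagation delays (d/s per hop): 4.56667, 5.66667, 3.66667, 5.66667 ms; sum = 19.5667 ms.
Processing at 3 router(s): 3 × 0.38 ms = 1.14 ms.
End-to-end = 23.9 ms.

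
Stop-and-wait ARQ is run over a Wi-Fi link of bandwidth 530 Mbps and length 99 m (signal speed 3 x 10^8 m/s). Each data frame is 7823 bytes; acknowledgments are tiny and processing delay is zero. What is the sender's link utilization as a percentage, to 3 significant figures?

t_tx = L/R = 62584/530000000 = 0.000118083 s.
t_prop = 99/300000000 = 3.3e-07 s; RTT = 6.6e-07 s.
Cycle = t_tx + RTT = 0.000118743 s.
Utilization = t_tx / cycle = 0.000118083/0.000118743 = 99.4 %.

99.4 %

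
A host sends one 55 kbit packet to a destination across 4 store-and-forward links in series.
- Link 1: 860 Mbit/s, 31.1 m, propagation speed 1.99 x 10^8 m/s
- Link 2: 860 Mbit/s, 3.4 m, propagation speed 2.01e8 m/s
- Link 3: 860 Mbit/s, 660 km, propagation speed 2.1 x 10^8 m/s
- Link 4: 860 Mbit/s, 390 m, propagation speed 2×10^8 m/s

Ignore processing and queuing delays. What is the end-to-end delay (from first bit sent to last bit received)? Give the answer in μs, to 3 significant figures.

L = 55000 bits.
Transmission delay per hop = L/R = 55000/860000000 = 63.9535 μs; 4 hops → 255.814 μs.
Propagation delays (d/s per hop): 0.156281, 0.0169154, 3142.86, 1.95 μs; sum = 3144.98 μs.
End-to-end = 3400 μs.

3400 μs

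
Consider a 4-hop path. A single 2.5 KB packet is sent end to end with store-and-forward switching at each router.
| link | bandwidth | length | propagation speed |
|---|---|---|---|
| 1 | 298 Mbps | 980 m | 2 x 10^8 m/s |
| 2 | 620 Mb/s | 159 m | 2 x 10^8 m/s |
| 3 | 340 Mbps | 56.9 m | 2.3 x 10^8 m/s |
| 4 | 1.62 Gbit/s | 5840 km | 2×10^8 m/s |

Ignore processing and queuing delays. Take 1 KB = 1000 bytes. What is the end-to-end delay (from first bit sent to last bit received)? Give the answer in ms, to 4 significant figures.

29.38 ms

L = 20000 bits.
Transmission delays (L/R per hop): 0.0671141, 0.0322581, 0.0588235, 0.0123457 ms; sum = 0.170541 ms.
Propagation delays (d/s per hop): 0.0049, 0.000795, 0.000247391, 29.2 ms; sum = 29.2059 ms.
End-to-end = 29.38 ms.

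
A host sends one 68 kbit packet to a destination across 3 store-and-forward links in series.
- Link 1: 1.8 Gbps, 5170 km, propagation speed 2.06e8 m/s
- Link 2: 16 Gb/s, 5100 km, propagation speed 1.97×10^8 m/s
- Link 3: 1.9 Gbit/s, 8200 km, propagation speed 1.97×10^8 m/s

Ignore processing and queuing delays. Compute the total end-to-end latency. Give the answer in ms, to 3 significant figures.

L = 68000 bits.
Transmission delays (L/R per hop): 0.0377778, 0.00425, 0.0357895 ms; sum = 0.0778173 ms.
Propagation delays (d/s per hop): 25.0971, 25.8883, 41.6244 ms; sum = 92.6098 ms.
End-to-end = 92.7 ms.

92.7 ms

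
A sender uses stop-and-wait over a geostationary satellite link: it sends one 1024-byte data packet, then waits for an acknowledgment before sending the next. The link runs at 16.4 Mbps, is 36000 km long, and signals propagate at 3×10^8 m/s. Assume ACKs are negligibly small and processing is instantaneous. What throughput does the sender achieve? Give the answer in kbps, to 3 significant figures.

t_tx = L/R = 8192/1.64e+07 = 0.000499512 s.
t_prop = 36000000/300000000 = 0.12 s; RTT = 0.24 s.
Cycle = t_tx + RTT = 0.2405 s.
Throughput = L / cycle = 8192 / 0.2405 = 34.1 kbps.

34.1 kbps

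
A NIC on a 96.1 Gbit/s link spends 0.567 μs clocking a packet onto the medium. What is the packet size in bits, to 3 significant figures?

54500 bits

L = R × t_tx = 96100000000 b/s × 5.67e-07 s = 54488.7 bits.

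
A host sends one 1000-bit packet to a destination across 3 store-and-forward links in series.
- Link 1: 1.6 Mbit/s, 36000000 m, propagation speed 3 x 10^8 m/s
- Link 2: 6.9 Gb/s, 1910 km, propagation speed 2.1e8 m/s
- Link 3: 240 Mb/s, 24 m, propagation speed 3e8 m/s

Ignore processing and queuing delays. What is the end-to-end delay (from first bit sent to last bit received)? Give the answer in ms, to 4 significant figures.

Transmission delays (L/R per hop): 0.625, 0.000144928, 0.00416667 ms; sum = 0.629312 ms.
Propagation delays (d/s per hop): 120, 9.09524, 8e-05 ms; sum = 129.095 ms.
End-to-end = 129.7 ms.

129.7 ms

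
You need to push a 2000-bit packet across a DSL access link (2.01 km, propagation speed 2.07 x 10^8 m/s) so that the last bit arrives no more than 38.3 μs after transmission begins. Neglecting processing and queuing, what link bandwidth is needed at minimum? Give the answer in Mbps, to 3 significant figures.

70.0 Mbps

Propagation delay = 2010 / 2.07e+08 = 9.71014 μs.
Transmission budget = 38.3 − 9.71014 = 28.5899 μs.
R ≥ L / t_tx = 2000 bits / 2.85899e-05 s = 70.0 Mbps.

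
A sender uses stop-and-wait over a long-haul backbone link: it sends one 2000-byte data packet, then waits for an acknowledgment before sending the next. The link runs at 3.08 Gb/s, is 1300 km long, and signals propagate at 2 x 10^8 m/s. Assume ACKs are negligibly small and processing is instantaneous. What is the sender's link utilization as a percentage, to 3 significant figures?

0.0399 %

t_tx = L/R = 16000/3080000000 = 5.19481e-06 s.
t_prop = 1300000/200000000 = 0.0065 s; RTT = 0.013 s.
Cycle = t_tx + RTT = 0.0130052 s.
Utilization = t_tx / cycle = 5.19481e-06/0.0130052 = 0.0399 %.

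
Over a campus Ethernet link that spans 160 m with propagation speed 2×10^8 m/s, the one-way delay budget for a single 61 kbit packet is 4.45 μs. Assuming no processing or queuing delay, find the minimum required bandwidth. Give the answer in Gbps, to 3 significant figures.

16.7 Gbps

Propagation delay = 160 / 200000000 = 0.8 μs.
Transmission budget = 4.45 − 0.8 = 3.65 μs.
R ≥ L / t_tx = 61000 bits / 3.65e-06 s = 16.7 Gbps.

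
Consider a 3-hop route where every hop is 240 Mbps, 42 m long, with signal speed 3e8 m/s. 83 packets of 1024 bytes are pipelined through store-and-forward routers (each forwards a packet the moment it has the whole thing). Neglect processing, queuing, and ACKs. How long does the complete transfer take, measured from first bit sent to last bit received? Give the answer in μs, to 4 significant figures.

Per-hop transmission t_tx = L/R = 8192/240000000 = 34.1333 μs.
Per-hop propagation t_prop = 42/300000000 = 0.14 μs.
Pipeline fill: first packet needs 3·t_tx to clear all hops; remaining 82 packets each add one t_tx.
Total = (3+83-1)·t_tx + 3·t_prop = 85·34.1333 + 3·0.14 = 2902 μs.

2902 μs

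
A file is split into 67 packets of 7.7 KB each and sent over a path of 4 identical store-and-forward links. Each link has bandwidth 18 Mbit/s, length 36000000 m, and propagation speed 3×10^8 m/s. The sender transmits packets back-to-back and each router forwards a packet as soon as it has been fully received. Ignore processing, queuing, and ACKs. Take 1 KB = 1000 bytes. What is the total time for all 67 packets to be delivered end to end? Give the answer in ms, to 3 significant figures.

Per-hop transmission t_tx = L/R = 61600/18000000 = 3.42222 ms.
Per-hop propagation t_prop = 36000000/300000000 = 120 ms.
Pipeline fill: first packet needs 4·t_tx to clear all hops; remaining 66 packets each add one t_tx.
Total = (4+67-1)·t_tx + 4·t_prop = 70·3.42222 + 4·120 = 720 ms.

720 ms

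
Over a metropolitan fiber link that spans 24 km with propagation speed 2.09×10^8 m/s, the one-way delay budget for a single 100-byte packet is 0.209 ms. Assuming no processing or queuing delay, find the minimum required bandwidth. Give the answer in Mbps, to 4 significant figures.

L = 800 bits.
Propagation delay = 24000 / 209000000 = 0.114833 ms.
Transmission budget = 0.209 − 0.114833 = 0.0941675 ms.
R ≥ L / t_tx = 800 bits / 9.41675e-05 s = 8.496 Mbps.

8.496 Mbps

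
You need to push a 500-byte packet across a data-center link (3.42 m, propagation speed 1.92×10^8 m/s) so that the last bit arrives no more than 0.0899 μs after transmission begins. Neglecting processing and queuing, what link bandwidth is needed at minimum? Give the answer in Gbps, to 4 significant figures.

L = 4000 bits.
Propagation delay = 3.42 / 192000000 = 0.0178125 μs.
Transmission budget = 0.0899 − 0.0178125 = 0.0720875 μs.
R ≥ L / t_tx = 4000 bits / 7.20875e-08 s = 55.49 Gbps.

55.49 Gbps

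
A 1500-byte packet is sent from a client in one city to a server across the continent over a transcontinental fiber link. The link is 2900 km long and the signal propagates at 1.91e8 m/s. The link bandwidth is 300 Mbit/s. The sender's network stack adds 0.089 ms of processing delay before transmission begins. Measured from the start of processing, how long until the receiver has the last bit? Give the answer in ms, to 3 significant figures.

L = 1500 × 8 = 12000 bits.
Transmission delay = L/R = 12000 / 300000000 = 0.04 ms.
Propagation delay = d/s = 2900000 m / 191000000 m/s = 15.1832 ms.
Plus processing delay 0.089 ms = 0.089 ms.
Total = 15.3 ms.

15.3 ms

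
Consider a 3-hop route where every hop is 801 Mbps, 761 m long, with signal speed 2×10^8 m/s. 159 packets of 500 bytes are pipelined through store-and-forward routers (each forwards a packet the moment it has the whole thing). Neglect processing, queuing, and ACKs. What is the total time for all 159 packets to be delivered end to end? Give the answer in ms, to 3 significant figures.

Per-hop transmission t_tx = L/R = 4000/801000000 = 0.00499376 ms.
Per-hop propagation t_prop = 761/200000000 = 0.003805 ms.
Pipeline fill: first packet needs 3·t_tx to clear all hops; remaining 158 packets each add one t_tx.
Total = (3+159-1)·t_tx + 3·t_prop = 161·0.00499376 + 3·0.003805 = 0.815 ms.

0.815 ms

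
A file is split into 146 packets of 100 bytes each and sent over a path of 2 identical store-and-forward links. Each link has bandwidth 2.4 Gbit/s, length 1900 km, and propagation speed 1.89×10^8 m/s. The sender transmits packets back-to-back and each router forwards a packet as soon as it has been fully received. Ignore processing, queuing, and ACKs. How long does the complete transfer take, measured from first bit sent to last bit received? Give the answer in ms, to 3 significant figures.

20.2 ms

Per-hop transmission t_tx = L/R = 800/2400000000 = 0.000333333 ms.
Per-hop propagation t_prop = 1900000/189000000 = 10.0529 ms.
Pipeline fill: first packet needs 2·t_tx to clear all hops; remaining 145 packets each add one t_tx.
Total = (2+146-1)·t_tx + 2·t_prop = 147·0.000333333 + 2·10.0529 = 20.2 ms.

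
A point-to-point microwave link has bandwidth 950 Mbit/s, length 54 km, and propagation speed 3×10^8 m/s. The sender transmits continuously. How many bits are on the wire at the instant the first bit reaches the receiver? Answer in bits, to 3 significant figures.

171000 bits

Propagation delay = 54000 / 300000000 = 0.00018 s.
BDP = R × t_prop = 950000000 × 0.00018 = 171000 bits.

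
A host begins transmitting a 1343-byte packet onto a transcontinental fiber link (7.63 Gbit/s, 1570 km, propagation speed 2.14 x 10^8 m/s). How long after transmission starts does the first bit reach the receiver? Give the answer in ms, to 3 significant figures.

First bit experiences only propagation delay: d/s = 1570000/214000000 = 7.34 ms.

7.34 ms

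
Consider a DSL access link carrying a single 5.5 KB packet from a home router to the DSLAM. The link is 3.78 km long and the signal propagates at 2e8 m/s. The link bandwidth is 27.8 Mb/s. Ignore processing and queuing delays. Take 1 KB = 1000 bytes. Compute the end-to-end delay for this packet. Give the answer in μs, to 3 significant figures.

1600 μs

L = 44000 bits.
Transmission delay = L/R = 44000 / 27800000 = 1582.73 μs.
Propagation delay = d/s = 3780 m / 200000000 m/s = 18.9 μs.
Total = 1600 μs.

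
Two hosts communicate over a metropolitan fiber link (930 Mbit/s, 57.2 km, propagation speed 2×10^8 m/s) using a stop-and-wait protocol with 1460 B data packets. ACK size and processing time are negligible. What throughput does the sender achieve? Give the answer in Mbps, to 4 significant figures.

t_tx = L/R = 11680/930000000 = 1.25591e-05 s.
t_prop = 57200/200000000 = 0.000286 s; RTT = 0.000572 s.
Cycle = t_tx + RTT = 0.000584559 s.
Throughput = L / cycle = 11680 / 0.000584559 = 19.98 Mbps.

19.98 Mbps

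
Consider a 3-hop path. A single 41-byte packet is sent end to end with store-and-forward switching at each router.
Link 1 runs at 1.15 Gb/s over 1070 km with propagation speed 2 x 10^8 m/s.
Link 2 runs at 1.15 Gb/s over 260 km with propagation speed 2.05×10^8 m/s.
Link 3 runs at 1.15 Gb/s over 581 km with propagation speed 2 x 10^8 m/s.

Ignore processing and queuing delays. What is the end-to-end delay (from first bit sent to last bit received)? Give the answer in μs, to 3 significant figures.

L = 41 × 8 = 328 bits.
Transmission delay per hop = L/R = 328/1150000000 = 0.285217 μs; 3 hops → 0.855652 μs.
Propagation delays (d/s per hop): 5350, 1268.29, 2905 μs; sum = 9523.29 μs.
End-to-end = 9520 μs.

9520 μs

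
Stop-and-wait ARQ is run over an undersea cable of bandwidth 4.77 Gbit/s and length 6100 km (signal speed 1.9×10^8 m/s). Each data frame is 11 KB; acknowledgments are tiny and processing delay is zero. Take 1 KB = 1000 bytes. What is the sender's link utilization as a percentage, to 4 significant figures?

0.02872 %

t_tx = L/R = 88000/4770000000 = 1.84486e-05 s.
t_prop = 6100000/190000000 = 0.0321053 s; RTT = 0.0642105 s.
Cycle = t_tx + RTT = 0.064229 s.
Utilization = t_tx / cycle = 1.84486e-05/0.064229 = 0.02872 %.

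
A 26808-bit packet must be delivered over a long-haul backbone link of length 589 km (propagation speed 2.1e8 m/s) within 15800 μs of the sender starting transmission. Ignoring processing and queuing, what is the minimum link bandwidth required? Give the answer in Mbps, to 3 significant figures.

Propagation delay = 589000 / 210000000 = 2804.76 μs.
Transmission budget = 15800 − 2804.76 = 12995.2 μs.
R ≥ L / t_tx = 26808 bits / 0.0129952 s = 2.06 Mbps.

2.06 Mbps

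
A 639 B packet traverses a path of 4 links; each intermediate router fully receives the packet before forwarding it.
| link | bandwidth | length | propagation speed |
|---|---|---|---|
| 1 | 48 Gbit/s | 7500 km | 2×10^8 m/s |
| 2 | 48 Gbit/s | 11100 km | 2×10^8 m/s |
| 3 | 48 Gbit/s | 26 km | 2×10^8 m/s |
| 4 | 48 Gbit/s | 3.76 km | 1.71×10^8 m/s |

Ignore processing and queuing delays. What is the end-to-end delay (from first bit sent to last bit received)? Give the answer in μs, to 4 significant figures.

L = 639 × 8 = 5112 bits.
Transmission delay per hop = L/R = 5112/48000000000 = 0.1065 μs; 4 hops → 0.426 μs.
Propagation delays (d/s per hop): 37500, 55500, 130, 21.9883 μs; sum = 93152 μs.
End-to-end = 93150 μs.

93150 μs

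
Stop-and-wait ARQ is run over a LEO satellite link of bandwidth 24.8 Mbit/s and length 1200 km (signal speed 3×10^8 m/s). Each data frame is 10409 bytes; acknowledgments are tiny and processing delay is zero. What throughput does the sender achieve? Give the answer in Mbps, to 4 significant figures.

t_tx = L/R = 83272/24800000 = 0.00335774 s.
t_prop = 1200000/300000000 = 0.004 s; RTT = 0.008 s.
Cycle = t_tx + RTT = 0.0113577 s.
Throughput = L / cycle = 83272 / 0.0113577 = 7.332 Mbps.

7.332 Mbps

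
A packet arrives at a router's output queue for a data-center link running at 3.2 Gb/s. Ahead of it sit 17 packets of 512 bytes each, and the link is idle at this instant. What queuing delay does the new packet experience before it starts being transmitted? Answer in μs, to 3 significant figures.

Each queued packet: L/R = 4096/3200000000 = 1.28 μs.
17 queued → 21.76 μs.
Queuing delay = 21.8 μs.

21.8 μs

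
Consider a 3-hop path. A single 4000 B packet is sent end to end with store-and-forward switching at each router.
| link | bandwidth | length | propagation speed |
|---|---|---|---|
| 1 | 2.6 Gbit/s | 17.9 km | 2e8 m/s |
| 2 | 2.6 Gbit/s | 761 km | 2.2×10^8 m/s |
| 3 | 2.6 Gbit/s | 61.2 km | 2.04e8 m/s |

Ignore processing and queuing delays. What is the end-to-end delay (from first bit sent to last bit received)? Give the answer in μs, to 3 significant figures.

L = 4000 × 8 = 32000 bits.
Transmission delay per hop = L/R = 32000/2600000000 = 12.3077 μs; 3 hops → 36.9231 μs.
Propagation delays (d/s per hop): 89.5, 3459.09, 300 μs; sum = 3848.59 μs.
End-to-end = 3890 μs.

3890 μs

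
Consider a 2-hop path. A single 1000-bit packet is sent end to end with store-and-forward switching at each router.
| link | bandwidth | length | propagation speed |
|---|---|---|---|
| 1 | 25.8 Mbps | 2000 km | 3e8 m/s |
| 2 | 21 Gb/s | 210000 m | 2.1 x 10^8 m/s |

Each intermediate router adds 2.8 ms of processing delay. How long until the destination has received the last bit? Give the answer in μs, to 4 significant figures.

Transmission delays (L/R per hop): 38.7597, 0.047619 μs; sum = 38.8073 μs.
Propagation delays (d/s per hop): 6666.67, 1000 μs; sum = 7666.67 μs.
Processing at 1 router(s): 1 × 2.8 ms = 2800 μs.
End-to-end = 10510 μs.

10510 μs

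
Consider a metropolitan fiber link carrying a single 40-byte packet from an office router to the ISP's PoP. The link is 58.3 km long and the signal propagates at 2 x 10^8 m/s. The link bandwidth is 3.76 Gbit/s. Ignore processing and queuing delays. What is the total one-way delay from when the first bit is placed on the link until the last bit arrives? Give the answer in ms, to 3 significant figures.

0.292 ms

L = 40 × 8 = 320 bits.
Transmission delay = L/R = 320 / 3760000000 = 8.51064e-05 ms.
Propagation delay = d/s = 58300 m / 200000000 m/s = 0.2915 ms.
Total = 0.292 ms.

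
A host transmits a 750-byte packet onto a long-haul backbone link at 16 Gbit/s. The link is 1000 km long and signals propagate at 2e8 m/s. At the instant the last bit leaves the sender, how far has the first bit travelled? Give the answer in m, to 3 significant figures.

75.0 m

t_tx = L/R = 6000/16000000000 = 3.75e-07 s.
Distance = s × t_tx = 200000000 × 3.75e-07 = 75.0 m.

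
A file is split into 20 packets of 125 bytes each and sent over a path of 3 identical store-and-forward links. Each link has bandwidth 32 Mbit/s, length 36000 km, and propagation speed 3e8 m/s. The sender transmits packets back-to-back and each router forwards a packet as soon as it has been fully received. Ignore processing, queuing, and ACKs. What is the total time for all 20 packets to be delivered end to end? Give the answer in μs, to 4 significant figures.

Per-hop transmission t_tx = L/R = 1000/32000000 = 31.25 μs.
Per-hop propagation t_prop = 36000000/300000000 = 120000 μs.
Pipeline fill: first packet needs 3·t_tx to clear all hops; remaining 19 packets each add one t_tx.
Total = (3+20-1)·t_tx + 3·t_prop = 22·31.25 + 3·120000 = 360700 μs.

360700 μs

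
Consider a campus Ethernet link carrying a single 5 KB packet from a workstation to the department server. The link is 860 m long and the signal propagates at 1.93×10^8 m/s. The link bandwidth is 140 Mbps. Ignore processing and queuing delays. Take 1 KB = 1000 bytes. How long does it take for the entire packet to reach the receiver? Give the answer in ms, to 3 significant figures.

L = 40000 bits.
Transmission delay = L/R = 40000 / 140000000 = 0.285714 ms.
Propagation delay = d/s = 860 m / 193000000 m/s = 0.00445596 ms.
Total = 0.290 ms.

0.290 ms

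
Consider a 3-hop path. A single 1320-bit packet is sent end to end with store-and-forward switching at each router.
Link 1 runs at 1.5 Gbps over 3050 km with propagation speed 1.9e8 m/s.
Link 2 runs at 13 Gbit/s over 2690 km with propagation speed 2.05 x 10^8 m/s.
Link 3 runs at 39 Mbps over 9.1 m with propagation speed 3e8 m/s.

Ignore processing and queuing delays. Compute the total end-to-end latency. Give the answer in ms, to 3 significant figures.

29.2 ms

Transmission delays (L/R per hop): 0.00088, 0.000101538, 0.0338462 ms; sum = 0.0348277 ms.
Propagation delays (d/s per hop): 16.0526, 13.122, 3.03333e-05 ms; sum = 29.1746 ms.
End-to-end = 29.2 ms.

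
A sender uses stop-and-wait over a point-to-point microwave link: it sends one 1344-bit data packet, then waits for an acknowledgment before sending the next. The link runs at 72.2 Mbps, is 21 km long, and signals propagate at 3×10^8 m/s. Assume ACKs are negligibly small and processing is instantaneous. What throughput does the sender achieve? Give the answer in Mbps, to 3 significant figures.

8.47 Mbps

t_tx = L/R = 1344/72200000 = 1.8615e-05 s.
t_prop = 21000/300000000 = 7e-05 s; RTT = 0.00014 s.
Cycle = t_tx + RTT = 0.000158615 s.
Throughput = L / cycle = 1344 / 0.000158615 = 8.47 Mbps.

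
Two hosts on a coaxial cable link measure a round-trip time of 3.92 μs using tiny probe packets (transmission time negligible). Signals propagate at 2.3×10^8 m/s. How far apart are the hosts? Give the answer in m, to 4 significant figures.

One-way propagation = RTT/2 = 1.96 μs.
d = s × t = 2.3e+08 × 1.96e-06 = 450.8 m.

450.8 m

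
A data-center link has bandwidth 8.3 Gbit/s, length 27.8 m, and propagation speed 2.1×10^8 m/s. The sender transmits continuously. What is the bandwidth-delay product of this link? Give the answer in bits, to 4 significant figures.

Propagation delay = 27.8 / 210000000 = 1.32381e-07 s.
BDP = R × t_prop = 8.3e+09 × 1.32381e-07 = 1098.76 bits.

1099 bits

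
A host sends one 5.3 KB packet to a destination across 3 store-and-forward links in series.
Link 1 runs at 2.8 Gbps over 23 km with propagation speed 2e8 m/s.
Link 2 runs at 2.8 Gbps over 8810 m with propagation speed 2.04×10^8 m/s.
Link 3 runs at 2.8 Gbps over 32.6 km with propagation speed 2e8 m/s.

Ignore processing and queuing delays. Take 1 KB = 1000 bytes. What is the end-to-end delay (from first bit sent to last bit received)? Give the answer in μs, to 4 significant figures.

L = 42400 bits.
Transmission delay per hop = L/R = 42400/2800000000 = 15.1429 μs; 3 hops → 45.4286 μs.
Propagation delays (d/s per hop): 115, 43.1863, 163 μs; sum = 321.186 μs.
End-to-end = 366.6 μs.

366.6 μs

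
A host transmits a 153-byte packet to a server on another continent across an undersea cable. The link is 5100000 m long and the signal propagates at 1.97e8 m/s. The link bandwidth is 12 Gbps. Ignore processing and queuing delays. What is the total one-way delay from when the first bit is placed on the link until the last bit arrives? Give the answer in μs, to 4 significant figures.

L = 153 × 8 = 1224 bits.
Transmission delay = L/R = 1224 / 12000000000 = 0.102 μs.
Propagation delay = d/s = 5100000 m / 197000000 m/s = 25888.3 μs.
Total = 25890 μs.

25890 μs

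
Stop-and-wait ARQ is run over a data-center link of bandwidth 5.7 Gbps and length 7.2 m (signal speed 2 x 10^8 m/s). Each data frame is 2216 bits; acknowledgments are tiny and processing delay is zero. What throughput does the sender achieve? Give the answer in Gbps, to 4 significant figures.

t_tx = L/R = 2216/5700000000 = 3.88772e-07 s.
t_prop = 7.2/200000000 = 3.6e-08 s; RTT = 7.2e-08 s.
Cycle = t_tx + RTT = 4.60772e-07 s.
Throughput = L / cycle = 2216 / 4.60772e-07 = 4.809 Gbps.

4.809 Gbps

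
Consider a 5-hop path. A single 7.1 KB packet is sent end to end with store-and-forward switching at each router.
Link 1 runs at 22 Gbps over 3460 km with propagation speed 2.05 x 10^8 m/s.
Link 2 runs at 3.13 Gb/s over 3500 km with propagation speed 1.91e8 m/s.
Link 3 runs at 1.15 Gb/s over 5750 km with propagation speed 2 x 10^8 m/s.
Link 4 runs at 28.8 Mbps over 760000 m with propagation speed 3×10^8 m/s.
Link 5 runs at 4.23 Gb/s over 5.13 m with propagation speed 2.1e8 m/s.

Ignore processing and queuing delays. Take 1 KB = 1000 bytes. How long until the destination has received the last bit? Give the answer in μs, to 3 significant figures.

68500 μs

L = 56800 bits.
Transmission delays (L/R per hop): 2.58182, 18.147, 49.3913, 1972.22, 13.4279 μs; sum = 2055.77 μs.
Propagation delays (d/s per hop): 16878, 18324.6, 28750, 2533.33, 0.0244286 μs; sum = 66486 μs.
End-to-end = 68500 μs.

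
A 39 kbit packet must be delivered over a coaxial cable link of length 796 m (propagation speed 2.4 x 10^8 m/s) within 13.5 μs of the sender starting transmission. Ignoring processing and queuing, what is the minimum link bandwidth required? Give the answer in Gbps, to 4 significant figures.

3.830 Gbps

Propagation delay = 796 / 240000000 = 3.31667 μs.
Transmission budget = 13.5 − 3.31667 = 10.1833 μs.
R ≥ L / t_tx = 39000 bits / 1.01833e-05 s = 3.830 Gbps.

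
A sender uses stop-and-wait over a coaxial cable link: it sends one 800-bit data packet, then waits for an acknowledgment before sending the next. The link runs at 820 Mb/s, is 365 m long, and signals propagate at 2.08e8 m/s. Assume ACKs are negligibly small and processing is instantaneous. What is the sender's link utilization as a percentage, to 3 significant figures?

t_tx = L/R = 800/820000000 = 9.7561e-07 s.
t_prop = 365/208000000 = 1.75481e-06 s; RTT = 3.50962e-06 s.
Cycle = t_tx + RTT = 4.48523e-06 s.
Utilization = t_tx / cycle = 9.7561e-07/4.48523e-06 = 21.8 %.

21.8 %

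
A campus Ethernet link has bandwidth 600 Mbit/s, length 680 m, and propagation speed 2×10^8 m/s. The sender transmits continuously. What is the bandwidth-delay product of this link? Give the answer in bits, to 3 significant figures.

Propagation delay = 680 / 200000000 = 3.4e-06 s.
BDP = R × t_prop = 600000000 × 3.4e-06 = 2040 bits.

2040 bits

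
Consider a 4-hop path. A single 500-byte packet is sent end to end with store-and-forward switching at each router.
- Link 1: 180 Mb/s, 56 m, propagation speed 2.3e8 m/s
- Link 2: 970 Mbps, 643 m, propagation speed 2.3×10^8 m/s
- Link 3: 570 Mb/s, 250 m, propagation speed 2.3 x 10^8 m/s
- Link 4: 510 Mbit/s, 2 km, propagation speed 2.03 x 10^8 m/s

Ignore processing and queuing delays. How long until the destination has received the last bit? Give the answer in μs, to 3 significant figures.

55.2 μs

L = 500 × 8 = 4000 bits.
Transmission delays (L/R per hop): 22.2222, 4.12371, 7.01754, 7.84314 μs; sum = 41.2066 μs.
Propagation delays (d/s per hop): 0.243478, 2.79565, 1.08696, 9.85222 μs; sum = 13.9783 μs.
End-to-end = 55.2 μs.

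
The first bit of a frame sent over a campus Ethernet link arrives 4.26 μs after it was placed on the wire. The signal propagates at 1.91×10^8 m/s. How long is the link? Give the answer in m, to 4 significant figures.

d = s × t_prop = 191000000 × 4.26e-06 = 813.7 m.

813.7 m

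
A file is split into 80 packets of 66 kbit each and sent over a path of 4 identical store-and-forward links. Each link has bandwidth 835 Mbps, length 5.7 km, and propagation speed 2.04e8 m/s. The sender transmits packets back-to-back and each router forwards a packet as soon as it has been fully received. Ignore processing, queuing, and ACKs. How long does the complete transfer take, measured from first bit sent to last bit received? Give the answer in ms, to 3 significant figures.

Per-hop transmission t_tx = L/R = 66000/835000000 = 0.0790419 ms.
Per-hop propagation t_prop = 5700/204000000 = 0.0279412 ms.
Pipeline fill: first packet needs 4·t_tx to clear all hops; remaining 79 packets each add one t_tx.
Total = (4+80-1)·t_tx + 4·t_prop = 83·0.0790419 + 4·0.0279412 = 6.67 ms.

6.67 ms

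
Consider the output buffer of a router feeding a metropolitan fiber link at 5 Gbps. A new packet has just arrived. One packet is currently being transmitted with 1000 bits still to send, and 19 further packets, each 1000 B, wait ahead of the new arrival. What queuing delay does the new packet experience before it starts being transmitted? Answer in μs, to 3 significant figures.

30.6 μs

Each queued packet: L/R = 8000/5000000000 = 1.6 μs.
19 queued → 30.4 μs.
Plus remaining 1000 bits of current packet: 0.2 μs.
Queuing delay = 30.6 μs.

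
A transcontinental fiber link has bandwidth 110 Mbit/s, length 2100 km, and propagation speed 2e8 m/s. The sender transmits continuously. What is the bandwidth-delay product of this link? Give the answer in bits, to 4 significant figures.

Propagation delay = 2100000 / 200000000 = 0.0105 s.
BDP = R × t_prop = 110000000 × 0.0105 = 1155000 bits.

1155000 bits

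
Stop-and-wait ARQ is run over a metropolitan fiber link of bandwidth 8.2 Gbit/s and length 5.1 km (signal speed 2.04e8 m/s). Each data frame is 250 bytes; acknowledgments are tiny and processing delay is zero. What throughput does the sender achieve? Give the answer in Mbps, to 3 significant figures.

39.8 Mbps

t_tx = L/R = 2000/8.2e+09 = 2.43902e-07 s.
t_prop = 5100/204000000 = 2.5e-05 s; RTT = 5e-05 s.
Cycle = t_tx + RTT = 5.02439e-05 s.
Throughput = L / cycle = 2000 / 5.02439e-05 = 39.8 Mbps.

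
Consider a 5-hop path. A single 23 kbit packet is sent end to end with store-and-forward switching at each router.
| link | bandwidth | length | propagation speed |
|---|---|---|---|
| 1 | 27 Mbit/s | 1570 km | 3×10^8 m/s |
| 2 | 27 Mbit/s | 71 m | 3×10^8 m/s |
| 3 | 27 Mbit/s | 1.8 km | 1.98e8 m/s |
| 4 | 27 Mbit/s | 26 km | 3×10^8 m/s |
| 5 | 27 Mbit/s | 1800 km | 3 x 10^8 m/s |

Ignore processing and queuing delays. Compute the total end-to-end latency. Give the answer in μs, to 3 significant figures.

15600 μs

L = 23000 bits.
Transmission delay per hop = L/R = 23000/27000000 = 851.852 μs; 5 hops → 4259.26 μs.
Propagation delays (d/s per hop): 5233.33, 0.236667, 9.09091, 86.6667, 6000 μs; sum = 11329.3 μs.
End-to-end = 15600 μs.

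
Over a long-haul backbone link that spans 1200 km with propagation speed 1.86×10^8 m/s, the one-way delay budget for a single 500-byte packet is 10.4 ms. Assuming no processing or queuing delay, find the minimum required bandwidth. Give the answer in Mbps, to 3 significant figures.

L = 4000 bits.
Propagation delay = 1200000 / 186000000 = 6.45161 ms.
Transmission budget = 10.4 − 6.45161 = 3.94839 ms.
R ≥ L / t_tx = 4000 bits / 0.00394839 s = 1.01 Mbps.

1.01 Mbps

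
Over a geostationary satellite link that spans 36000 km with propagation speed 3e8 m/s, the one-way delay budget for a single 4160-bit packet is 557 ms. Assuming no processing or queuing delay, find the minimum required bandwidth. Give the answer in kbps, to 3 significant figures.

Propagation delay = 36000000 / 300000000 = 120 ms.
Transmission budget = 557 − 120 = 437 ms.
R ≥ L / t_tx = 4160 bits / 0.437 s = 9.52 kbps.

9.52 kbps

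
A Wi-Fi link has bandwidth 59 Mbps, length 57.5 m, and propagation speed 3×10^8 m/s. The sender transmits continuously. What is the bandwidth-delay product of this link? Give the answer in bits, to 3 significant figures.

11.3 bits

Propagation delay = 57.5 / 300000000 = 1.91667e-07 s.
BDP = R × t_prop = 59000000 × 1.91667e-07 = 11.3083 bits.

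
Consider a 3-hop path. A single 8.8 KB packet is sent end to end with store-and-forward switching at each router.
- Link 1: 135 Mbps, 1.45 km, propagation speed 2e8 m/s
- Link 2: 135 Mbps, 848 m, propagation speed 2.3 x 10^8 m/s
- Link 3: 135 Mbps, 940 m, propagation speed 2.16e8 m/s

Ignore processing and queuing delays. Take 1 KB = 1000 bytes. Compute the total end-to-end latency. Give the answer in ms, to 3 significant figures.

1.58 ms

L = 70400 bits.
Transmission delay per hop = L/R = 70400/135000000 = 0.521481 ms; 3 hops → 1.56444 ms.
Propagation delays (d/s per hop): 0.00725, 0.00368696, 0.00435185 ms; sum = 0.0152888 ms.
End-to-end = 1.58 ms.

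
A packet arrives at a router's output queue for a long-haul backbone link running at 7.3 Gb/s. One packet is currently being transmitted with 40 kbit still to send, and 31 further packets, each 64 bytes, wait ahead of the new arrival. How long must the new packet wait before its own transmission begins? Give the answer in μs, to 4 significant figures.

Each queued packet: L/R = 512/7300000000 = 0.070137 μs.
31 queued → 2.17425 μs.
Plus remaining 40000 bits of current packet: 5.47945 μs.
Queuing delay = 7.654 μs.

7.654 μs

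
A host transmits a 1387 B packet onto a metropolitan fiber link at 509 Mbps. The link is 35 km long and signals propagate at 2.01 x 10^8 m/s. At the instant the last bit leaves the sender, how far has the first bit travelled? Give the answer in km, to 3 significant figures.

4.38 km

t_tx = L/R = 11096/509000000 = 2.17996e-05 s.
Distance = s × t_tx = 2.01e+08 × 2.17996e-05 = 4.38 km.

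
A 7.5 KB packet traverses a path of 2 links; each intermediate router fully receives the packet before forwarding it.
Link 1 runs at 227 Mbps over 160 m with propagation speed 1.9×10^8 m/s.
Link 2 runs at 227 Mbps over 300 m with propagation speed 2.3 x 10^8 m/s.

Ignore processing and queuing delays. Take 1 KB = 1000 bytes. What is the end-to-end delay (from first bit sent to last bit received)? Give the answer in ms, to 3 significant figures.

0.531 ms

L = 60000 bits.
Transmission delay per hop = L/R = 60000/227000000 = 0.264317 ms; 2 hops → 0.528634 ms.
Propagation delays (d/s per hop): 0.000842105, 0.00130435 ms; sum = 0.00214645 ms.
End-to-end = 0.531 ms.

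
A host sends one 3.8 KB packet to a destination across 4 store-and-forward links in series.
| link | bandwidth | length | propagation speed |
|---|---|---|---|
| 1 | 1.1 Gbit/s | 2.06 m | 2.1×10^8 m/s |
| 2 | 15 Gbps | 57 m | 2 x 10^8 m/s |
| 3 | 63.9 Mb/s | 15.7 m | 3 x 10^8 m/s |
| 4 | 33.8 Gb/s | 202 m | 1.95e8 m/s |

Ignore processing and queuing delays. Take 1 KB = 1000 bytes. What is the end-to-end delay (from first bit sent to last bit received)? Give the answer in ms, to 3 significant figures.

0.508 ms

L = 30400 bits.
Transmission delays (L/R per hop): 0.0276364, 0.00202667, 0.475743, 0.000899408 ms; sum = 0.506306 ms.
Propagation delays (d/s per hop): 9.80952e-06, 0.000285, 5.23333e-05, 0.0010359 ms; sum = 0.00138304 ms.
End-to-end = 0.508 ms.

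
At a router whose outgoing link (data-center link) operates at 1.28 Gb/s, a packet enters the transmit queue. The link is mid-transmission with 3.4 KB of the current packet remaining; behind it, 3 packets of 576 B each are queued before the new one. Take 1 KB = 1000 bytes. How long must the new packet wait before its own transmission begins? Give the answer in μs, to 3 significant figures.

32.1 μs

Each queued packet: L/R = 4608/1280000000 = 3.6 μs.
3 queued → 10.8 μs.
Plus remaining 27200 bits of current packet: 21.25 μs.
Queuing delay = 32.1 μs.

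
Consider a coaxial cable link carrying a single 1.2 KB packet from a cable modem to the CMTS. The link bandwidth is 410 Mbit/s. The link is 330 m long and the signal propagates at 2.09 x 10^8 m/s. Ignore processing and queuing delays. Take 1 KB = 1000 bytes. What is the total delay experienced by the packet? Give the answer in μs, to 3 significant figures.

L = 9600 bits.
Transmission delay = L/R = 9600 / 410000000 = 23.4146 μs.
Propagation delay = d/s = 330 m / 209000000 m/s = 1.57895 μs.
Total = 25.0 μs.

25.0 μs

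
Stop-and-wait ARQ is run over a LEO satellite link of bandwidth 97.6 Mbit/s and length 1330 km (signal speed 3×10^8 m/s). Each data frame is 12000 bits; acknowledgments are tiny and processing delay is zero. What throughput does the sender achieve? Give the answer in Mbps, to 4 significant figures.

t_tx = L/R = 12000/97600000 = 0.000122951 s.
t_prop = 1330000/300000000 = 0.00443333 s; RTT = 0.00886667 s.
Cycle = t_tx + RTT = 0.00898962 s.
Throughput = L / cycle = 12000 / 0.00898962 = 1.335 Mbps.

1.335 Mbps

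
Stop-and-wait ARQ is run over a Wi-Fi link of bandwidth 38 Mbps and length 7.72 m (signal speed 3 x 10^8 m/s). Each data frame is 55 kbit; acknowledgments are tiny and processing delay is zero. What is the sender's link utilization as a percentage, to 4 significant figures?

100.0 %

t_tx = L/R = 55000/38000000 = 0.00144737 s.
t_prop = 7.72/300000000 = 2.57333e-08 s; RTT = 5.14667e-08 s.
Cycle = t_tx + RTT = 0.00144742 s.
Utilization = t_tx / cycle = 0.00144737/0.00144742 = 100.0 %.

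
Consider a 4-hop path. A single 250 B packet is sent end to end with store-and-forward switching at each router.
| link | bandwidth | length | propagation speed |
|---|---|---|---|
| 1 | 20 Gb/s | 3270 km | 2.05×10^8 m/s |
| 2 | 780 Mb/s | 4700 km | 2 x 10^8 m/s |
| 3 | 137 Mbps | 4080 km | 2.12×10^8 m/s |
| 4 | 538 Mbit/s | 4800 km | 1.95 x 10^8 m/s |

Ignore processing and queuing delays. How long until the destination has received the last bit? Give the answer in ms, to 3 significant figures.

L = 250 × 8 = 2000 bits.
Transmission delays (L/R per hop): 0.0001, 0.0025641, 0.0145985, 0.00371747 ms; sum = 0.0209801 ms.
Propagation delays (d/s per hop): 15.9512, 23.5, 19.2453, 24.6154 ms; sum = 83.3119 ms.
End-to-end = 83.3 ms.

83.3 ms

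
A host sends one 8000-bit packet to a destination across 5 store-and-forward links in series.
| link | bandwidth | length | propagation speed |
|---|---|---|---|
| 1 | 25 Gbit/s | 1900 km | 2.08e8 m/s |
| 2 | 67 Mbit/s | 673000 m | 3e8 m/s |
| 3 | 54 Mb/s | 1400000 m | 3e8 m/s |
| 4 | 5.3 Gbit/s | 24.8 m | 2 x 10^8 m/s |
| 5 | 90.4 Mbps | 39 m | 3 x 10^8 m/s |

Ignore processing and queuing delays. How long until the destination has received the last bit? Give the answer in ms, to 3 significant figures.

Transmission delays (L/R per hop): 0.00032, 0.119403, 0.148148, 0.00150943, 0.0884956 ms; sum = 0.357876 ms.
Propagation delays (d/s per hop): 9.13462, 2.24333, 4.66667, 0.000124, 0.00013 ms; sum = 16.0449 ms.
End-to-end = 16.4 ms.

16.4 ms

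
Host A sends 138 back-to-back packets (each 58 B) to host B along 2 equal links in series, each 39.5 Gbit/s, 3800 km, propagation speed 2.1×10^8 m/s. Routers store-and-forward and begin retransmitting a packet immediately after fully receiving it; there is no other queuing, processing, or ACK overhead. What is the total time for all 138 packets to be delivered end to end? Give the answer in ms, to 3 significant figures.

36.2 ms

Per-hop transmission t_tx = L/R = 464/39500000000 = 1.17468e-05 ms.
Per-hop propagation t_prop = 3800000/210000000 = 18.0952 ms.
Pipeline fill: first packet needs 2·t_tx to clear all hops; remaining 137 packets each add one t_tx.
Total = (2+138-1)·t_tx + 2·t_prop = 139·1.17468e-05 + 2·18.0952 = 36.2 ms.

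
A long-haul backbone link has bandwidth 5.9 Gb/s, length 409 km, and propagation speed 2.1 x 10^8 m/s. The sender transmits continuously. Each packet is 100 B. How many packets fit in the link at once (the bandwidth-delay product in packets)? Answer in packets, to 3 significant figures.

14400 packets

Propagation delay = 409000 / 210000000 = 0.00194762 s.
BDP = R × t_prop = 5900000000 × 0.00194762 = 11491000 bits.
In packets of 800 bits: 14400 packets.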